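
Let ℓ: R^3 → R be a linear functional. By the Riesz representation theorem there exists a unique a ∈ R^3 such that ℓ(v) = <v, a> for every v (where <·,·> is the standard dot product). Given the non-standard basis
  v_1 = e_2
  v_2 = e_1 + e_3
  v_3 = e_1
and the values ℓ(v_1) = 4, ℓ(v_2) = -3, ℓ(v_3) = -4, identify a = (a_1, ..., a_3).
a = (-4, 4, 1)

Write a = (a_1, ..., a_3) in the standard basis. For each basis vector v_i, ℓ(v_i) = <v_i, a> is a linear equation in the a_j's. Collect the n equations into a matrix system V a = ℓ, where row i of V is v_i (expressed in the standard basis). Since V is invertible (lower-triangular with 1s on the diagonal, up to permutation), solve by back-substitution:
  V =
[[0, 1, 0],
 [1, 0, 1],
 [1, 0, 0]]
  V a = (4, -3, -4)
Solving gives a = (-4, 4, 1).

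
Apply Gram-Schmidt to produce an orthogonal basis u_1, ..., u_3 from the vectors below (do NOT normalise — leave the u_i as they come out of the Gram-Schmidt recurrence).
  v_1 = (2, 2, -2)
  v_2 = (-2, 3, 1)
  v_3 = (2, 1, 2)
Orthogonal basis:
  u_1 = (2, 2, -2)
  u_2 = (-2, 3, 1)
  u_3 = (38/21, 19/42, 95/42)

Apply the Gram-Schmidt recurrence
  u_1 = v_1
  u_i = v_i − Σ_{j<i} ((v_i · u_j) / (u_j · u_j)) · u_j.

Step by step this gives:
  u_1 = (2, 2, -2)
  u_2 = (-2, 3, 1)
  u_3 = (38/21, 19/42, 95/42)

Orthogonality check:
  u_2 · u_1 = 0 (should be 0)
  u_3 · u_1 = 0 (should be 0)
  u_3 · u_2 = 0 (should be 0)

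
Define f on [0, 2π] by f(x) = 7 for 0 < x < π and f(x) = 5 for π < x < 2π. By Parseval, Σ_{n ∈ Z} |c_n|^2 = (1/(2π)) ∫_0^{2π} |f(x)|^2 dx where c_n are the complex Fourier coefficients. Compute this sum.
Σ |c_n|^2 = 37

Parseval equates the L^2 energy of f (normalised by 1/(2π)) with the ℓ^2 sum of its Fourier coefficients: (1/(2π)) ∫_0^{2π} |f|^2 = Σ |c_n|^2.
Compute the left side: (1/(2π)) [∫_0^π 7^2 dx + ∫_π^{2π} 5^2 dx] = (1/(2π)) · (49π + 25π) = (49 + 25)/2 = 37.
So Σ_{n ∈ Z} |c_n|^2 = 37.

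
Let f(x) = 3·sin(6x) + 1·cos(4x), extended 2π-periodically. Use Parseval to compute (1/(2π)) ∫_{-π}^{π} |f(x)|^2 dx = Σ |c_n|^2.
Σ |c_n|^2 = 5

Expand |f|^2 and use orthogonality of {sin(nx), cos(mx)} on [-π, π]:
  ∫_{-π}^{π} sin(nx)^2 dx = π, ∫ cos(mx)^2 dx = π, and cross terms integrate to 0.
So ∫_{-π}^{π} f(x)^2 dx = 3^2 · π + 1^2 · π = (9 + 1)π.
Divide by 2π: (9 + 1)/2 = 5.
By Parseval, this equals Σ |c_n|^2.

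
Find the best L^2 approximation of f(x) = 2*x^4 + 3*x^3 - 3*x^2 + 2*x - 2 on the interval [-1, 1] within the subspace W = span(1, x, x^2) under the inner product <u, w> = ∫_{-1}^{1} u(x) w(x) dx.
g(x) = -9*x^2/7 + 19*x/5 - 76/35

The best approximation g ∈ W is the orthogonal projection of f onto W. Writing g = a_0 + a_1 x + a_2 x^2, the coefficients solve the normal equations G · a = b where
  G_{ij} = <φ_i, φ_j> and b_i = <f, φ_i>, with φ_0 = 1, φ_1 = x, φ_2 = x^2.
G =
  [2, 0, 2/3]
  [0, 2/3, 0]
  [2/3, 0, 2/5],
b = (-26/5, 38/15, -206/105).
Solving gives a_0 = -76/35, a_1 = 19/5, a_2 = -9/7, so
  g(x) = -9*x^2/7 + 19*x/5 - 76/35.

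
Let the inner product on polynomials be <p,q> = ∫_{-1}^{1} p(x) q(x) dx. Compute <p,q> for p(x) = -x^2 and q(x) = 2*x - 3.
<p,q> = 2

Expand the product: p(x)·q(x) = -2*x^3 + 3*x^2.
∫_{-1}^{1} of each monomial x^k gives [2/(k+1) if k even, 0 if k odd]. Integrating term-by-term (or equivalently evaluating the antiderivative F(x) = -x^4/2 + x^3 at the endpoints):
  F(1) − F(−1) = 1/2 − (-3/2) = 2.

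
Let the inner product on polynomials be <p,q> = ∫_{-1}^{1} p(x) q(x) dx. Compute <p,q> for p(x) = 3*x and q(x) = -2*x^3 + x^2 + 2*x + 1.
<p,q> = 8/5

Expand the product: p(x)·q(x) = -6*x^4 + 3*x^3 + 6*x^2 + 3*x.
∫_{-1}^{1} of each monomial x^k gives [2/(k+1) if k even, 0 if k odd]. Integrating term-by-term (or equivalently evaluating the antiderivative F(x) = -6*x^5/5 + 3*x^4/4 + 2*x^3 + 3*x^2/2 at the endpoints):
  F(1) − F(−1) = 61/20 − (29/20) = 8/5.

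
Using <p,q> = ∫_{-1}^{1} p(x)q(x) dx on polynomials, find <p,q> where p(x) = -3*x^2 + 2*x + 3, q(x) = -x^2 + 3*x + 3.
<p,q> = 76/5

Expand the product: p(x)·q(x) = 3*x^4 - 11*x^3 - 6*x^2 + 15*x + 9.
∫_{-1}^{1} of each monomial x^k gives [2/(k+1) if k even, 0 if k odd]. Integrating term-by-term (or equivalently evaluating the antiderivative F(x) = 3*x^5/5 - 11*x^4/4 - 2*x^3 + 15*x^2/2 + 9*x at the endpoints):
  F(1) − F(−1) = 247/20 − (-57/20) = 76/5.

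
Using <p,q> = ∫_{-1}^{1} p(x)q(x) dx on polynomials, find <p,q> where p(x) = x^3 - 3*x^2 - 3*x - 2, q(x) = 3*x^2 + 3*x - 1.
<p,q> = -32/5

Expand the product: p(x)·q(x) = 3*x^5 - 6*x^4 - 19*x^3 - 12*x^2 - 3*x + 2.
∫_{-1}^{1} of each monomial x^k gives [2/(k+1) if k even, 0 if k odd]. Integrating term-by-term (or equivalently evaluating the antiderivative F(x) = x^6/2 - 6*x^5/5 - 19*x^4/4 - 4*x^3 - 3*x^2/2 + 2*x at the endpoints):
  F(1) − F(−1) = -179/20 − (-51/20) = -32/5.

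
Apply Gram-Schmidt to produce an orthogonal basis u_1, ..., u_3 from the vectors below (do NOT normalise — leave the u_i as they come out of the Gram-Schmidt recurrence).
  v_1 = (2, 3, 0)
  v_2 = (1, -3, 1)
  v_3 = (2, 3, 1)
Orthogonal basis:
  u_1 = (2, 3, 0)
  u_2 = (27/13, -18/13, 1)
  u_3 = (-27/94, 9/47, 81/94)

Apply the Gram-Schmidt recurrence
  u_1 = v_1
  u_i = v_i − Σ_{j<i} ((v_i · u_j) / (u_j · u_j)) · u_j.

Step by step this gives:
  u_1 = (2, 3, 0)
  u_2 = (27/13, -18/13, 1)
  u_3 = (-27/94, 9/47, 81/94)

Orthogonality check:
  u_2 · u_1 = 0 (should be 0)
  u_3 · u_1 = 0 (should be 0)
  u_3 · u_2 = 0 (should be 0)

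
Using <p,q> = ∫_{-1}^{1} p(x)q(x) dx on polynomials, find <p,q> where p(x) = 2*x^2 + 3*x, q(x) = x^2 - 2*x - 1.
<p,q> = -68/15

Expand the product: p(x)·q(x) = 2*x^4 - x^3 - 8*x^2 - 3*x.
∫_{-1}^{1} of each monomial x^k gives [2/(k+1) if k even, 0 if k odd]. Integrating term-by-term (or equivalently evaluating the antiderivative F(x) = 2*x^5/5 - x^4/4 - 8*x^3/3 - 3*x^2/2 at the endpoints):
  F(1) − F(−1) = -241/60 − (31/60) = -68/15.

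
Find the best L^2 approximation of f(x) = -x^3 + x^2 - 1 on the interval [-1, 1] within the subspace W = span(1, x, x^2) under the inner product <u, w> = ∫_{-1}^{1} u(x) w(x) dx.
g(x) = x^2 - 3*x/5 - 1

The best approximation g ∈ W is the orthogonal projection of f onto W. Writing g = a_0 + a_1 x + a_2 x^2, the coefficients solve the normal equations G · a = b where
  G_{ij} = <φ_i, φ_j> and b_i = <f, φ_i>, with φ_0 = 1, φ_1 = x, φ_2 = x^2.
G =
  [2, 0, 2/3]
  [0, 2/3, 0]
  [2/3, 0, 2/5],
b = (-4/3, -2/5, -4/15).
Solving gives a_0 = -1, a_1 = -3/5, a_2 = 1, so
  g(x) = x^2 - 3*x/5 - 1.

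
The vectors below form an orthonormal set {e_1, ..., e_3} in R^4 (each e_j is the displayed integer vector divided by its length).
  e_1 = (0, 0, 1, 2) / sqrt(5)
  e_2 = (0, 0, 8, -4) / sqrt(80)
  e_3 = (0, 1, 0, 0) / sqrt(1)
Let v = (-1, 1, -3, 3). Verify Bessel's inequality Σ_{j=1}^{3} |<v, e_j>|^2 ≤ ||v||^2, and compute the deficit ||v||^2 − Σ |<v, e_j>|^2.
Σ |<v, e_j>|^2 = 19; ||v||^2 = 20; deficit = 1

Write each e_j = u_j / sqrt(<u_j, u_j>) where u_j is the displayed integer vector. Then <v, e_j> = <v, u_j> / sqrt(<u_j, u_j>), so |<v, e_j>|^2 = <v, u_j>^2 / <u_j, u_j>.
Coefficients: <v, e_1> = 3/sqrt(5), <v, e_2> = -36/sqrt(80), <v, e_3> = 1/sqrt(1).
Square and sum: Σ |<v, e_j>|^2 = 19.
Compute ||v||^2 = v·v = 20.
Deficit = 20 − 19 = 1 ≥ 0, confirming Bessel's inequality. (The deficit equals ||v − Σ <v,e_j> e_j||^2, the squared distance from v to span{e_j}.)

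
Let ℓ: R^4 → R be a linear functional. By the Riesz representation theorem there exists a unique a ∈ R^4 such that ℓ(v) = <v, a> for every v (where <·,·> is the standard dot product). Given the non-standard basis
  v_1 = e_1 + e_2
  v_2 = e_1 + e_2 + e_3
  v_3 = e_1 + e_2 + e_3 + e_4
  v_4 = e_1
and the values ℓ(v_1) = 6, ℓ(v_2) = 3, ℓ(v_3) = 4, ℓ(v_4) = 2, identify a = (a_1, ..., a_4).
a = (2, 4, -3, 1)

Write a = (a_1, ..., a_4) in the standard basis. For each basis vector v_i, ℓ(v_i) = <v_i, a> is a linear equation in the a_j's. Collect the n equations into a matrix system V a = ℓ, where row i of V is v_i (expressed in the standard basis). Since V is invertible (lower-triangular with 1s on the diagonal, up to permutation), solve by back-substitution:
  V =
[[1, 1, 0, 0],
 [1, 1, 1, 0],
 [1, 1, 1, 1],
 [1, 0, 0, 0]]
  V a = (6, 3, 4, 2)
Solving gives a = (2, 4, -3, 1).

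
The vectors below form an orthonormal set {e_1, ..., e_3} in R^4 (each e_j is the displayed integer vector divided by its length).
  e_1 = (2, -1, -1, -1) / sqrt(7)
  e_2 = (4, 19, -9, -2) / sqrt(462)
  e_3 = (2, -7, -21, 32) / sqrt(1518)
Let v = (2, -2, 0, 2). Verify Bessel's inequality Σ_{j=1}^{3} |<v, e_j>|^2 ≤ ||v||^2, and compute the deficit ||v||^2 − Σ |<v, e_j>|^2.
Σ |<v, e_j>|^2 = 212/23; ||v||^2 = 12; deficit = 64/23

Write each e_j = u_j / sqrt(<u_j, u_j>) where u_j is the displayed integer vector. Then <v, e_j> = <v, u_j> / sqrt(<u_j, u_j>), so |<v, e_j>|^2 = <v, u_j>^2 / <u_j, u_j>.
Coefficients: <v, e_1> = 4/sqrt(7), <v, e_2> = -34/sqrt(462), <v, e_3> = 82/sqrt(1518).
Square and sum: Σ |<v, e_j>|^2 = 212/23.
Compute ||v||^2 = v·v = 12.
Deficit = 12 − 212/23 = 64/23 ≥ 0, confirming Bessel's inequality. (The deficit equals ||v − Σ <v,e_j> e_j||^2, the squared distance from v to span{e_j}.)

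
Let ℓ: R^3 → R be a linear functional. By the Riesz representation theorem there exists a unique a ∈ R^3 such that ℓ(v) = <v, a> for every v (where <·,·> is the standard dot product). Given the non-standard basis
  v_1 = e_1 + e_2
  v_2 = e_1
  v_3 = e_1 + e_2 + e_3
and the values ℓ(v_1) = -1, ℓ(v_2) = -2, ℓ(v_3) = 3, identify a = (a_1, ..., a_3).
a = (-2, 1, 4)

Write a = (a_1, ..., a_3) in the standard basis. For each basis vector v_i, ℓ(v_i) = <v_i, a> is a linear equation in the a_j's. Collect the n equations into a matrix system V a = ℓ, where row i of V is v_i (expressed in the standard basis). Since V is invertible (lower-triangular with 1s on the diagonal, up to permutation), solve by back-substitution:
  V =
[[1, 1, 0],
 [1, 0, 0],
 [1, 1, 1]]
  V a = (-1, -2, 3)
Solving gives a = (-2, 1, 4).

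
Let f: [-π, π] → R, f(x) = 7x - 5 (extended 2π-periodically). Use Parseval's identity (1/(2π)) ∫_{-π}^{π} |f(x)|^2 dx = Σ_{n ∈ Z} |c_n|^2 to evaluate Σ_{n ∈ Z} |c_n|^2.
Σ |c_n|^2 = 49π^2/3 + 25

Expand and integrate term by term over [-π, π]:
  ∫ (7x)^2 dx = 49·(2π^3/3); ∫ 2·7·(-5)·x dx = 0 (odd integrand); ∫ (-5)^2 dx = 25·2π.
So (1/(2π)) ∫_{-π}^{π} (7x - 5)^2 dx = 49π^2/3 + 25 = 49π^2/3 + 25.
Parseval ⇒ Σ |c_n|^2 = 49π^2/3 + 25.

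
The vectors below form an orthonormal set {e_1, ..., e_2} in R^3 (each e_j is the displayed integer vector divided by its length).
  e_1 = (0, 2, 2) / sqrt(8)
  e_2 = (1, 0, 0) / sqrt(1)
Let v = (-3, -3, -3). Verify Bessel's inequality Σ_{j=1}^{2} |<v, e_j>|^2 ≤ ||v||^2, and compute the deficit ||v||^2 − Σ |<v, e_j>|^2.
Σ |<v, e_j>|^2 = 27; ||v||^2 = 27; deficit = 0

Write each e_j = u_j / sqrt(<u_j, u_j>) where u_j is the displayed integer vector. Then <v, e_j> = <v, u_j> / sqrt(<u_j, u_j>), so |<v, e_j>|^2 = <v, u_j>^2 / <u_j, u_j>.
Coefficients: <v, e_1> = -12/sqrt(8), <v, e_2> = -3/sqrt(1).
Square and sum: Σ |<v, e_j>|^2 = 27.
Compute ||v||^2 = v·v = 27.
Deficit = 27 − 27 = 0 ≥ 0, confirming Bessel's inequality. (The deficit equals ||v − Σ <v,e_j> e_j||^2, the squared distance from v to span{e_j}.)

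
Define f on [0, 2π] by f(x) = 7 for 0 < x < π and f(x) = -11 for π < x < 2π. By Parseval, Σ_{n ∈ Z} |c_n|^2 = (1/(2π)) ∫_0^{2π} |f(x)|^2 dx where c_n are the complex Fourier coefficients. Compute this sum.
Σ |c_n|^2 = 85

Parseval equates the L^2 energy of f (normalised by 1/(2π)) with the ℓ^2 sum of its Fourier coefficients: (1/(2π)) ∫_0^{2π} |f|^2 = Σ |c_n|^2.
Compute the left side: (1/(2π)) [∫_0^π 7^2 dx + ∫_π^{2π} (-11)^2 dx] = (1/(2π)) · (49π + 121π) = (49 + 121)/2 = 85.
So Σ_{n ∈ Z} |c_n|^2 = 85.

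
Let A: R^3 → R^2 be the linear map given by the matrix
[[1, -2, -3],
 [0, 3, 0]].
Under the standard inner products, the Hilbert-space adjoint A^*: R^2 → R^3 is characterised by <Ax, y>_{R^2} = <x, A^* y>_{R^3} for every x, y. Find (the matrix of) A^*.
A^* = A^T =
[[1, 0],
 [-2, 3],
 [-3, 0]]

For real matrices with standard dot products, the defining identity <Ax, y> = <x, A^* y> gives (Ax)^T y = x^T (A^*) y, i.e. x^T A^T y = x^T (A^*) y. Since this holds for all x, y, we must have A^* = A^T. Therefore
A^* =
[[1, 0],
 [-2, 3],
 [-3, 0]].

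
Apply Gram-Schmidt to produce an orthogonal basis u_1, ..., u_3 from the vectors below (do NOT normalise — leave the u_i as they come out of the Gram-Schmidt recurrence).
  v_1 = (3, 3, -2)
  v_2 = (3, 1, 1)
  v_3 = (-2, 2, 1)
Orthogonal basis:
  u_1 = (3, 3, -2)
  u_2 = (18/11, -4/11, 21/11)
  u_3 = (-85/71, 153/71, 102/71)

Apply the Gram-Schmidt recurrence
  u_1 = v_1
  u_i = v_i − Σ_{j<i} ((v_i · u_j) / (u_j · u_j)) · u_j.

Step by step this gives:
  u_1 = (3, 3, -2)
  u_2 = (18/11, -4/11, 21/11)
  u_3 = (-85/71, 153/71, 102/71)

Orthogonality check:
  u_2 · u_1 = 0 (should be 0)
  u_3 · u_1 = 0 (should be 0)
  u_3 · u_2 = 0 (should be 0)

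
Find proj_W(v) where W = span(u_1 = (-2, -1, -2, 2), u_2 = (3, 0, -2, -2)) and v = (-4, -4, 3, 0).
proj_W(v) = (-582/185, 6/185, 408/185, 384/185)

Set up U = [u_1 | ... | u_2] ∈ R^(4×2). The projector onto W = col(U) is P = U (U^T U)^(-1) U^T.
Compute U^T U =
  [13, -6]
  [-6, 17],
and U^T v = (6, -18).
Solve U^T U · c = U^T v for the coefficients: c = (-6/185, -198/185). The projection is proj_W(v) = U c.
Check: (v - proj_W(v)) · u_1 = 0  (should be 0).
Check: (v - proj_W(v)) · u_2 = 0  (should be 0).
Result: proj_W(v) = (-582/185, 6/185, 408/185, 384/185).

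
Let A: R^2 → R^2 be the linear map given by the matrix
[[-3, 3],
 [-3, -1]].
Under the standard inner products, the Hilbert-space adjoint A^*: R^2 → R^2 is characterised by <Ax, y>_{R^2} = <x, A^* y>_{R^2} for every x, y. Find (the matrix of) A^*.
A^* = A^T =
[[-3, -3],
 [3, -1]]

For real matrices with standard dot products, the defining identity <Ax, y> = <x, A^* y> gives (Ax)^T y = x^T (A^*) y, i.e. x^T A^T y = x^T (A^*) y. Since this holds for all x, y, we must have A^* = A^T. Therefore
A^* =
[[-3, -3],
 [3, -1]].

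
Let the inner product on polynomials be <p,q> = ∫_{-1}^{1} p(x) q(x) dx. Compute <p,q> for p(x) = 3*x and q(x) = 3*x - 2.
<p,q> = 6

Expand the product: p(x)·q(x) = 9*x^2 - 6*x.
∫_{-1}^{1} of each monomial x^k gives [2/(k+1) if k even, 0 if k odd]. Integrating term-by-term (or equivalently evaluating the antiderivative F(x) = 3*x^3 - 3*x^2 at the endpoints):
  F(1) − F(−1) = 0 − (-6) = 6.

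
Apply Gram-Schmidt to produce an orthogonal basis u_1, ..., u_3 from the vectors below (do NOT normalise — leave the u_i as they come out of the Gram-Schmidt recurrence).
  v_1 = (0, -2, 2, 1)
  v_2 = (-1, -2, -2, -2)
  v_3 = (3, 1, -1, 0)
Orthogonal basis:
  u_1 = (0, -2, 2, 1)
  u_2 = (-1, -22/9, -14/9, -16/9)
  u_3 = (304/113, -73/113, -67/113, -12/113)

Apply the Gram-Schmidt recurrence
  u_1 = v_1
  u_i = v_i − Σ_{j<i} ((v_i · u_j) / (u_j · u_j)) · u_j.

Step by step this gives:
  u_1 = (0, -2, 2, 1)
  u_2 = (-1, -22/9, -14/9, -16/9)
  u_3 = (304/113, -73/113, -67/113, -12/113)

Orthogonality check:
  u_2 · u_1 = 0 (should be 0)
  u_3 · u_1 = 0 (should be 0)
  u_3 · u_2 = 0 (should be 0)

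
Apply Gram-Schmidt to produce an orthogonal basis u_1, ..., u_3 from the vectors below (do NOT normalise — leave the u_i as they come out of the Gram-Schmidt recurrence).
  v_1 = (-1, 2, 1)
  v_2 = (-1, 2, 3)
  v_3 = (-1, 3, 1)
Orthogonal basis:
  u_1 = (-1, 2, 1)
  u_2 = (1/3, -2/3, 5/3)
  u_3 = (2/5, 1/5, 0)

Apply the Gram-Schmidt recurrence
  u_1 = v_1
  u_i = v_i − Σ_{j<i} ((v_i · u_j) / (u_j · u_j)) · u_j.

Step by step this gives:
  u_1 = (-1, 2, 1)
  u_2 = (1/3, -2/3, 5/3)
  u_3 = (2/5, 1/5, 0)

Orthogonality check:
  u_2 · u_1 = 0 (should be 0)
  u_3 · u_1 = 0 (should be 0)
  u_3 · u_2 = 0 (should be 0)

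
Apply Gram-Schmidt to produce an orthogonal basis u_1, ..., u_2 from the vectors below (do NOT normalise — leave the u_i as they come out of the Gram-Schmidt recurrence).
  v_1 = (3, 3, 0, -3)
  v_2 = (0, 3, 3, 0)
Orthogonal basis:
  u_1 = (3, 3, 0, -3)
  u_2 = (-1, 2, 3, 1)

Apply the Gram-Schmidt recurrence
  u_1 = v_1
  u_i = v_i − Σ_{j<i} ((v_i · u_j) / (u_j · u_j)) · u_j.

Step by step this gives:
  u_1 = (3, 3, 0, -3)
  u_2 = (-1, 2, 3, 1)

Orthogonality check:
  u_2 · u_1 = 0 (should be 0)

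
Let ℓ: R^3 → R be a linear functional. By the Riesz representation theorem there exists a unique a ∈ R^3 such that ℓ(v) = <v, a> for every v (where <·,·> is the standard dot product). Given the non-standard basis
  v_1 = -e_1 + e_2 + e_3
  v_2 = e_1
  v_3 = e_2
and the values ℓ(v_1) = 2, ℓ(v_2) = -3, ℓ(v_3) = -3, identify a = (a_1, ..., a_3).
a = (-3, -3, 2)

Write a = (a_1, ..., a_3) in the standard basis. For each basis vector v_i, ℓ(v_i) = <v_i, a> is a linear equation in the a_j's. Collect the n equations into a matrix system V a = ℓ, where row i of V is v_i (expressed in the standard basis). Since V is invertible (lower-triangular with 1s on the diagonal, up to permutation), solve by back-substitution:
  V =
[[-1, 1, 1],
 [1, 0, 0],
 [0, 1, 0]]
  V a = (2, -3, -3)
Solving gives a = (-3, -3, 2).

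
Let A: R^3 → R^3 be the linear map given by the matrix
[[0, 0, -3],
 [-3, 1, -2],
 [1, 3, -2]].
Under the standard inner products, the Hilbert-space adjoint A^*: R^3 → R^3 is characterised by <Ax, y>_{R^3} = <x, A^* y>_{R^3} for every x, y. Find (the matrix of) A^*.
A^* = A^T =
[[0, -3, 1],
 [0, 1, 3],
 [-3, -2, -2]]

For real matrices with standard dot products, the defining identity <Ax, y> = <x, A^* y> gives (Ax)^T y = x^T (A^*) y, i.e. x^T A^T y = x^T (A^*) y. Since this holds for all x, y, we must have A^* = A^T. Therefore
A^* =
[[0, -3, 1],
 [0, 1, 3],
 [-3, -2, -2]].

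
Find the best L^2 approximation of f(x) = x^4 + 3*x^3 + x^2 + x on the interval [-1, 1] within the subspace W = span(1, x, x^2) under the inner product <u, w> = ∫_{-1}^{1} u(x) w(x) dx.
g(x) = 13*x^2/7 + 14*x/5 - 3/35

The best approximation g ∈ W is the orthogonal projection of f onto W. Writing g = a_0 + a_1 x + a_2 x^2, the coefficients solve the normal equations G · a = b where
  G_{ij} = <φ_i, φ_j> and b_i = <f, φ_i>, with φ_0 = 1, φ_1 = x, φ_2 = x^2.
G =
  [2, 0, 2/3]
  [0, 2/3, 0]
  [2/3, 0, 2/5],
b = (16/15, 28/15, 24/35).
Solving gives a_0 = -3/35, a_1 = 14/5, a_2 = 13/7, so
  g(x) = 13*x^2/7 + 14*x/5 - 3/35.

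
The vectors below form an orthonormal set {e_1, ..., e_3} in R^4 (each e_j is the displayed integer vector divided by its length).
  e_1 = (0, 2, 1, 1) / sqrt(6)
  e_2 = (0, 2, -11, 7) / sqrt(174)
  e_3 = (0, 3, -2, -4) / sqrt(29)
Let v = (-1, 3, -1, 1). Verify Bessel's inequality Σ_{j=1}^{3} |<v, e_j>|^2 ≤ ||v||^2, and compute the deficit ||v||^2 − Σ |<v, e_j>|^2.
Σ |<v, e_j>|^2 = 11; ||v||^2 = 12; deficit = 1

Write each e_j = u_j / sqrt(<u_j, u_j>) where u_j is the displayed integer vector. Then <v, e_j> = <v, u_j> / sqrt(<u_j, u_j>), so |<v, e_j>|^2 = <v, u_j>^2 / <u_j, u_j>.
Coefficients: <v, e_1> = 6/sqrt(6), <v, e_2> = 24/sqrt(174), <v, e_3> = 7/sqrt(29).
Square and sum: Σ |<v, e_j>|^2 = 11.
Compute ||v||^2 = v·v = 12.
Deficit = 12 − 11 = 1 ≥ 0, confirming Bessel's inequality. (The deficit equals ||v − Σ <v,e_j> e_j||^2, the squared distance from v to span{e_j}.)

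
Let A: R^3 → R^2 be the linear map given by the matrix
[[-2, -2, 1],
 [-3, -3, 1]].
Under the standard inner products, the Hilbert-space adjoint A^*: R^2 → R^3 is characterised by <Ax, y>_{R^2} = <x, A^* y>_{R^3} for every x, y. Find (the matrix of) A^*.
A^* = A^T =
[[-2, -3],
 [-2, -3],
 [1, 1]]

For real matrices with standard dot products, the defining identity <Ax, y> = <x, A^* y> gives (Ax)^T y = x^T (A^*) y, i.e. x^T A^T y = x^T (A^*) y. Since this holds for all x, y, we must have A^* = A^T. Therefore
A^* =
[[-2, -3],
 [-2, -3],
 [1, 1]].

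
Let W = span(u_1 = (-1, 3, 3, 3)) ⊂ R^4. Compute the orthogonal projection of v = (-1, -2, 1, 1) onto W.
proj_W(v) = (-1/28, 3/28, 3/28, 3/28)

Set up U = [u_1 | ... | u_1] ∈ R^(4×1). The projector onto W = col(U) is P = U (U^T U)^(-1) U^T.
Compute U^T U =
  [28],
and U^T v = (1).
Solve U^T U · c = U^T v for the coefficients: c = (1/28). The projection is proj_W(v) = U c.
Check: (v - proj_W(v)) · u_1 = 0  (should be 0).
Result: proj_W(v) = (-1/28, 3/28, 3/28, 3/28).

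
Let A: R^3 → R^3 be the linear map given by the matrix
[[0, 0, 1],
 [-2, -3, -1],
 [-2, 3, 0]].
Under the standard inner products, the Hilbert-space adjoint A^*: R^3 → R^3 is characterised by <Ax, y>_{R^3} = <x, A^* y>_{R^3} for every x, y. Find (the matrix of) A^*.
A^* = A^T =
[[0, -2, -2],
 [0, -3, 3],
 [1, -1, 0]]

For real matrices with standard dot products, the defining identity <Ax, y> = <x, A^* y> gives (Ax)^T y = x^T (A^*) y, i.e. x^T A^T y = x^T (A^*) y. Since this holds for all x, y, we must have A^* = A^T. Therefore
A^* =
[[0, -2, -2],
 [0, -3, 3],
 [1, -1, 0]].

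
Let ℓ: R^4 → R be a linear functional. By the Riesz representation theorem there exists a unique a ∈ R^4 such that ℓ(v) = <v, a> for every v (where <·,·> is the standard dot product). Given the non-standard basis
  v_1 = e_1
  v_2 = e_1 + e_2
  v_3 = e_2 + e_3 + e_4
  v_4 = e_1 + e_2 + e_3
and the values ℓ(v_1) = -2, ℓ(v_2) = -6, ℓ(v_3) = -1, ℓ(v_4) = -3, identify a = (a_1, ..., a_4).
a = (-2, -4, 3, 0)

Write a = (a_1, ..., a_4) in the standard basis. For each basis vector v_i, ℓ(v_i) = <v_i, a> is a linear equation in the a_j's. Collect the n equations into a matrix system V a = ℓ, where row i of V is v_i (expressed in the standard basis). Since V is invertible (lower-triangular with 1s on the diagonal, up to permutation), solve by back-substitution:
  V =
[[1, 0, 0, 0],
 [1, 1, 0, 0],
 [0, 1, 1, 1],
 [1, 1, 1, 0]]
  V a = (-2, -6, -1, -3)
Solving gives a = (-2, -4, 3, 0).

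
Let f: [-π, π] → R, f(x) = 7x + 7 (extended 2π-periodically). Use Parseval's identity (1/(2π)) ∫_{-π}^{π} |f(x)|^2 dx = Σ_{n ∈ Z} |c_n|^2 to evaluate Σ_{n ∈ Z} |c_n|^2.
Σ |c_n|^2 = 49π^2/3 + 49

Expand and integrate term by term over [-π, π]:
  ∫ (7x)^2 dx = 49·(2π^3/3); ∫ 2·7·(7)·x dx = 0 (odd integrand); ∫ 7^2 dx = 49·2π.
So (1/(2π)) ∫_{-π}^{π} (7x + 7)^2 dx = 49π^2/3 + 49 = 49π^2/3 + 49.
Parseval ⇒ Σ |c_n|^2 = 49π^2/3 + 49.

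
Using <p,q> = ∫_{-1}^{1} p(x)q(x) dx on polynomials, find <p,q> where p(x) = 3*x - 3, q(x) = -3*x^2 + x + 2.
<p,q> = -4

Expand the product: p(x)·q(x) = -9*x^3 + 12*x^2 + 3*x - 6.
∫_{-1}^{1} of each monomial x^k gives [2/(k+1) if k even, 0 if k odd]. Integrating term-by-term (or equivalently evaluating the antiderivative F(x) = -9*x^4/4 + 4*x^3 + 3*x^2/2 - 6*x at the endpoints):
  F(1) − F(−1) = -11/4 − (5/4) = -4.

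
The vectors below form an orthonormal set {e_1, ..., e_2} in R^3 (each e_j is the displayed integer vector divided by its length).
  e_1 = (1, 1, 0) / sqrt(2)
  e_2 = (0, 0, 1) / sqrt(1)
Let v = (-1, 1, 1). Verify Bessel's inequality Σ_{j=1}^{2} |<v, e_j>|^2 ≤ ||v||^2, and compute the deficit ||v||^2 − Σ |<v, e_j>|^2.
Σ |<v, e_j>|^2 = 1; ||v||^2 = 3; deficit = 2

Write each e_j = u_j / sqrt(<u_j, u_j>) where u_j is the displayed integer vector. Then <v, e_j> = <v, u_j> / sqrt(<u_j, u_j>), so |<v, e_j>|^2 = <v, u_j>^2 / <u_j, u_j>.
Coefficients: <v, e_1> = 0/sqrt(2), <v, e_2> = 1/sqrt(1).
Square and sum: Σ |<v, e_j>|^2 = 1.
Compute ||v||^2 = v·v = 3.
Deficit = 3 − 1 = 2 ≥ 0, confirming Bessel's inequality. (The deficit equals ||v − Σ <v,e_j> e_j||^2, the squared distance from v to span{e_j}.)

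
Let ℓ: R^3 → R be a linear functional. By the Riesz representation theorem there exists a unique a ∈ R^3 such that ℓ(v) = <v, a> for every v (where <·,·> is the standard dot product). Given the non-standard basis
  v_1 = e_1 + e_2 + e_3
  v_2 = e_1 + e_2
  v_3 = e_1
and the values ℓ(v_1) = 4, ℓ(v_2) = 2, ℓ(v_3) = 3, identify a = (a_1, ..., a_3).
a = (3, -1, 2)

Write a = (a_1, ..., a_3) in the standard basis. For each basis vector v_i, ℓ(v_i) = <v_i, a> is a linear equation in the a_j's. Collect the n equations into a matrix system V a = ℓ, where row i of V is v_i (expressed in the standard basis). Since V is invertible (lower-triangular with 1s on the diagonal, up to permutation), solve by back-substitution:
  V =
[[1, 1, 1],
 [1, 1, 0],
 [1, 0, 0]]
  V a = (4, 2, 3)
Solving gives a = (3, -1, 2).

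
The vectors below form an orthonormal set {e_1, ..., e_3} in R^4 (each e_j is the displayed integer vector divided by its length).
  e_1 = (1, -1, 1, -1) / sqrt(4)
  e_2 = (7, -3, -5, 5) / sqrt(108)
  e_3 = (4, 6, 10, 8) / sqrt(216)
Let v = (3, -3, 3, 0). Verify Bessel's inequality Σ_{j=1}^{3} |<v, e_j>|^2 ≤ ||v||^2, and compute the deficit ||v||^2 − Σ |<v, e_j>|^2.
Σ |<v, e_j>|^2 = 25; ||v||^2 = 27; deficit = 2

Write each e_j = u_j / sqrt(<u_j, u_j>) where u_j is the displayed integer vector. Then <v, e_j> = <v, u_j> / sqrt(<u_j, u_j>), so |<v, e_j>|^2 = <v, u_j>^2 / <u_j, u_j>.
Coefficients: <v, e_1> = 9/sqrt(4), <v, e_2> = 15/sqrt(108), <v, e_3> = 24/sqrt(216).
Square and sum: Σ |<v, e_j>|^2 = 25.
Compute ||v||^2 = v·v = 27.
Deficit = 27 − 25 = 2 ≥ 0, confirming Bessel's inequality. (The deficit equals ||v − Σ <v,e_j> e_j||^2, the squared distance from v to span{e_j}.)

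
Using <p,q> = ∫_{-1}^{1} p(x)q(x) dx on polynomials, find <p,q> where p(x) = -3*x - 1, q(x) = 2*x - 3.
<p,q> = 2

Expand the product: p(x)·q(x) = -6*x^2 + 7*x + 3.
∫_{-1}^{1} of each monomial x^k gives [2/(k+1) if k even, 0 if k odd]. Integrating term-by-term (or equivalently evaluating the antiderivative F(x) = -2*x^3 + 7*x^2/2 + 3*x at the endpoints):
  F(1) − F(−1) = 9/2 − (5/2) = 2.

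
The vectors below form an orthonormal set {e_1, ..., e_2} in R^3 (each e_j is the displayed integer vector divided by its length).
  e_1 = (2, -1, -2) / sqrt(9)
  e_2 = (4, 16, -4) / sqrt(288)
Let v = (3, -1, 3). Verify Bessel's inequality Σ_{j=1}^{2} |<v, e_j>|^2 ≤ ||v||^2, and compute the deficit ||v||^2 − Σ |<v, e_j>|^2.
Σ |<v, e_j>|^2 = 1; ||v||^2 = 19; deficit = 18

Write each e_j = u_j / sqrt(<u_j, u_j>) where u_j is the displayed integer vector. Then <v, e_j> = <v, u_j> / sqrt(<u_j, u_j>), so |<v, e_j>|^2 = <v, u_j>^2 / <u_j, u_j>.
Coefficients: <v, e_1> = 1/sqrt(9), <v, e_2> = -16/sqrt(288).
Square and sum: Σ |<v, e_j>|^2 = 1.
Compute ||v||^2 = v·v = 19.
Deficit = 19 − 1 = 18 ≥ 0, confirming Bessel's inequality. (The deficit equals ||v − Σ <v,e_j> e_j||^2, the squared distance from v to span{e_j}.)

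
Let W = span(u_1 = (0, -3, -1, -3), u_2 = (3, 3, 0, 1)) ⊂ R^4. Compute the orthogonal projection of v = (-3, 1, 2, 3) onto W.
proj_W(v) = (-675/217, 33/31, 302/217, 681/217)

Set up U = [u_1 | ... | u_2] ∈ R^(4×2). The projector onto W = col(U) is P = U (U^T U)^(-1) U^T.
Compute U^T U =
  [19, -12]
  [-12, 19],
and U^T v = (-14, -3).
Solve U^T U · c = U^T v for the coefficients: c = (-302/217, -225/217). The projection is proj_W(v) = U c.
Check: (v - proj_W(v)) · u_1 = 0  (should be 0).
Check: (v - proj_W(v)) · u_2 = 0  (should be 0).
Result: proj_W(v) = (-675/217, 33/31, 302/217, 681/217).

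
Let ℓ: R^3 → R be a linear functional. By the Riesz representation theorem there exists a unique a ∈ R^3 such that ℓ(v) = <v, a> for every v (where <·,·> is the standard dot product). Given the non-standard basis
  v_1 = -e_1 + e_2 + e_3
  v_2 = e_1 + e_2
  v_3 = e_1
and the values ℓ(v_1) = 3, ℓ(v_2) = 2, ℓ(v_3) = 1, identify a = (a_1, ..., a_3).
a = (1, 1, 3)

Write a = (a_1, ..., a_3) in the standard basis. For each basis vector v_i, ℓ(v_i) = <v_i, a> is a linear equation in the a_j's. Collect the n equations into a matrix system V a = ℓ, where row i of V is v_i (expressed in the standard basis). Since V is invertible (lower-triangular with 1s on the diagonal, up to permutation), solve by back-substitution:
  V =
[[-1, 1, 1],
 [1, 1, 0],
 [1, 0, 0]]
  V a = (3, 2, 1)
Solving gives a = (1, 1, 3).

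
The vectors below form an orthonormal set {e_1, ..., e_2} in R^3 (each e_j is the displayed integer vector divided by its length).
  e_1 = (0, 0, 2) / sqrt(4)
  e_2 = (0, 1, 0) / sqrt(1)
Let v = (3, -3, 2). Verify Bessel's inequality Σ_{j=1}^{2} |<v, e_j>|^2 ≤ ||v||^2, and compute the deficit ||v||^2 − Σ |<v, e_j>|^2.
Σ |<v, e_j>|^2 = 13; ||v||^2 = 22; deficit = 9

Write each e_j = u_j / sqrt(<u_j, u_j>) where u_j is the displayed integer vector. Then <v, e_j> = <v, u_j> / sqrt(<u_j, u_j>), so |<v, e_j>|^2 = <v, u_j>^2 / <u_j, u_j>.
Coefficients: <v, e_1> = 4/sqrt(4), <v, e_2> = -3/sqrt(1).
Square and sum: Σ |<v, e_j>|^2 = 13.
Compute ||v||^2 = v·v = 22.
Deficit = 22 − 13 = 9 ≥ 0, confirming Bessel's inequality. (The deficit equals ||v − Σ <v,e_j> e_j||^2, the squared distance from v to span{e_j}.)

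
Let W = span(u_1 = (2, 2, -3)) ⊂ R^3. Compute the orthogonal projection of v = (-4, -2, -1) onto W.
proj_W(v) = (-18/17, -18/17, 27/17)

Set up U = [u_1 | ... | u_1] ∈ R^(3×1). The projector onto W = col(U) is P = U (U^T U)^(-1) U^T.
Compute U^T U =
  [17],
and U^T v = (-9).
Solve U^T U · c = U^T v for the coefficients: c = (-9/17). The projection is proj_W(v) = U c.
Check: (v - proj_W(v)) · u_1 = 0  (should be 0).
Result: proj_W(v) = (-18/17, -18/17, 27/17).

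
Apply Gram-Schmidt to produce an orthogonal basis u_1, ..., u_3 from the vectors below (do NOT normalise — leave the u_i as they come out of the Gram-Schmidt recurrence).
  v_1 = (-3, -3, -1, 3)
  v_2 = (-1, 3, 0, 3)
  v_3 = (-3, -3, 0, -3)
Orthogonal basis:
  u_1 = (-3, -3, -1, 3)
  u_2 = (-19/28, 93/28, 3/28, 75/28)
  u_3 = (-1368/523, 420/523, 216/523, -876/523)

Apply the Gram-Schmidt recurrence
  u_1 = v_1
  u_i = v_i − Σ_{j<i} ((v_i · u_j) / (u_j · u_j)) · u_j.

Step by step this gives:
  u_1 = (-3, -3, -1, 3)
  u_2 = (-19/28, 93/28, 3/28, 75/28)
  u_3 = (-1368/523, 420/523, 216/523, -876/523)

Orthogonality check:
  u_2 · u_1 = 0 (should be 0)
  u_3 · u_1 = 0 (should be 0)
  u_3 · u_2 = 0 (should be 0)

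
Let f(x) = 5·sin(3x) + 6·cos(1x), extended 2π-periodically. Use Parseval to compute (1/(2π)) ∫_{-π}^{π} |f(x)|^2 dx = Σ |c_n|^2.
Σ |c_n|^2 = 61/2

Expand |f|^2 and use orthogonality of {sin(nx), cos(mx)} on [-π, π]:
  ∫_{-π}^{π} sin(nx)^2 dx = π, ∫ cos(mx)^2 dx = π, and cross terms integrate to 0.
So ∫_{-π}^{π} f(x)^2 dx = 5^2 · π + 6^2 · π = (25 + 36)π.
Divide by 2π: (25 + 36)/2 = 61/2.
By Parseval, this equals Σ |c_n|^2.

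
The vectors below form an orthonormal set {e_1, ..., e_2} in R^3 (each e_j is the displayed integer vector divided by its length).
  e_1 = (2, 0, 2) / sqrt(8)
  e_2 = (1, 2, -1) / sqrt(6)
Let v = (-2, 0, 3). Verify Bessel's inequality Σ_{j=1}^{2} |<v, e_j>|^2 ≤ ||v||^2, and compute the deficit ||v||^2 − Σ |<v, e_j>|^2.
Σ |<v, e_j>|^2 = 14/3; ||v||^2 = 13; deficit = 25/3

Write each e_j = u_j / sqrt(<u_j, u_j>) where u_j is the displayed integer vector. Then <v, e_j> = <v, u_j> / sqrt(<u_j, u_j>), so |<v, e_j>|^2 = <v, u_j>^2 / <u_j, u_j>.
Coefficients: <v, e_1> = 2/sqrt(8), <v, e_2> = -5/sqrt(6).
Square and sum: Σ |<v, e_j>|^2 = 14/3.
Compute ||v||^2 = v·v = 13.
Deficit = 13 − 14/3 = 25/3 ≥ 0, confirming Bessel's inequality. (The deficit equals ||v − Σ <v,e_j> e_j||^2, the squared distance from v to span{e_j}.)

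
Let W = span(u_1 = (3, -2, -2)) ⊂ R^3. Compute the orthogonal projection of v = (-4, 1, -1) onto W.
proj_W(v) = (-36/17, 24/17, 24/17)

Set up U = [u_1 | ... | u_1] ∈ R^(3×1). The projector onto W = col(U) is P = U (U^T U)^(-1) U^T.
Compute U^T U =
  [17],
and U^T v = (-12).
Solve U^T U · c = U^T v for the coefficients: c = (-12/17). The projection is proj_W(v) = U c.
Check: (v - proj_W(v)) · u_1 = 0  (should be 0).
Result: proj_W(v) = (-36/17, 24/17, 24/17).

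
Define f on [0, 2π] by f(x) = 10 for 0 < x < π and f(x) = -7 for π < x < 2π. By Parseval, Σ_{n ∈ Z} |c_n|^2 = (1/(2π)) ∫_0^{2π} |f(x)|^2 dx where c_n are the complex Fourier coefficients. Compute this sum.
Σ |c_n|^2 = 149/2

Parseval equates the L^2 energy of f (normalised by 1/(2π)) with the ℓ^2 sum of its Fourier coefficients: (1/(2π)) ∫_0^{2π} |f|^2 = Σ |c_n|^2.
Compute the left side: (1/(2π)) [∫_0^π 10^2 dx + ∫_π^{2π} (-7)^2 dx] = (1/(2π)) · (100π + 49π) = (100 + 49)/2 = 149/2.
So Σ_{n ∈ Z} |c_n|^2 = 149/2.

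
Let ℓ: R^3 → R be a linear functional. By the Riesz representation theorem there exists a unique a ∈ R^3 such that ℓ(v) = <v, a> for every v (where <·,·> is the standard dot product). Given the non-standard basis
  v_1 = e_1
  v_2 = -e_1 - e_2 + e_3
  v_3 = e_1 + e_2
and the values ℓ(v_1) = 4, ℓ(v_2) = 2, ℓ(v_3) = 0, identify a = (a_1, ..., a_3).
a = (4, -4, 2)

Write a = (a_1, ..., a_3) in the standard basis. For each basis vector v_i, ℓ(v_i) = <v_i, a> is a linear equation in the a_j's. Collect the n equations into a matrix system V a = ℓ, where row i of V is v_i (expressed in the standard basis). Since V is invertible (lower-triangular with 1s on the diagonal, up to permutation), solve by back-substitution:
  V =
[[1, 0, 0],
 [-1, -1, 1],
 [1, 1, 0]]
  V a = (4, 2, 0)
Solving gives a = (4, -4, 2).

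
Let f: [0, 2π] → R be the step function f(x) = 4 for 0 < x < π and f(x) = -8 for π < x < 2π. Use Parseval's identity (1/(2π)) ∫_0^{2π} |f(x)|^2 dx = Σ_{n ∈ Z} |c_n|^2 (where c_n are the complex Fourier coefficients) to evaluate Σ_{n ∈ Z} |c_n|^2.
Σ |c_n|^2 = 40

Parseval equates the L^2 energy of f (normalised by 1/(2π)) with the ℓ^2 sum of its Fourier coefficients: (1/(2π)) ∫_0^{2π} |f|^2 = Σ |c_n|^2.
Compute the left side: (1/(2π)) [∫_0^π 4^2 dx + ∫_π^{2π} (-8)^2 dx] = (1/(2π)) · (16π + 64π) = (16 + 64)/2 = 40.
So Σ_{n ∈ Z} |c_n|^2 = 40.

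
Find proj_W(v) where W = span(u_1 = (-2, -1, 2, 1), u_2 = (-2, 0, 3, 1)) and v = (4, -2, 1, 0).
proj_W(v) = (14/19, 1/19, -20/19, -7/19)

Set up U = [u_1 | ... | u_2] ∈ R^(4×2). The projector onto W = col(U) is P = U (U^T U)^(-1) U^T.
Compute U^T U =
  [10, 11]
  [11, 14],
and U^T v = (-4, -5).
Solve U^T U · c = U^T v for the coefficients: c = (-1/19, -6/19). The projection is proj_W(v) = U c.
Check: (v - proj_W(v)) · u_1 = 0  (should be 0).
Check: (v - proj_W(v)) · u_2 = 0  (should be 0).
Result: proj_W(v) = (14/19, 1/19, -20/19, -7/19).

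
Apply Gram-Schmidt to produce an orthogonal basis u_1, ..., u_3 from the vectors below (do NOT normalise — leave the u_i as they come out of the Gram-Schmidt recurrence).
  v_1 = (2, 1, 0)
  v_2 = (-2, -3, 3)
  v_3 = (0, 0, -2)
Orthogonal basis:
  u_1 = (2, 1, 0)
  u_2 = (4/5, -8/5, 3)
  u_3 = (24/61, -48/61, -32/61)

Apply the Gram-Schmidt recurrence
  u_1 = v_1
  u_i = v_i − Σ_{j<i} ((v_i · u_j) / (u_j · u_j)) · u_j.

Step by step this gives:
  u_1 = (2, 1, 0)
  u_2 = (4/5, -8/5, 3)
  u_3 = (24/61, -48/61, -32/61)

Orthogonality check:
  u_2 · u_1 = 0 (should be 0)
  u_3 · u_1 = 0 (should be 0)
  u_3 · u_2 = 0 (should be 0)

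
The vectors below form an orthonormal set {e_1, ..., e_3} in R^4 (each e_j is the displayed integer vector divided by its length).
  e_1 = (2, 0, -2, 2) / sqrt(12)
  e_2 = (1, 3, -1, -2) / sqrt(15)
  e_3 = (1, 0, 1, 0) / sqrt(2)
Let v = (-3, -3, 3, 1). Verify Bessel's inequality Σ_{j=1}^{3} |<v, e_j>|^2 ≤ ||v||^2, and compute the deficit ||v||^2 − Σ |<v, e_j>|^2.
Σ |<v, e_j>|^2 = 138/5; ||v||^2 = 28; deficit = 2/5

Write each e_j = u_j / sqrt(<u_j, u_j>) where u_j is the displayed integer vector. Then <v, e_j> = <v, u_j> / sqrt(<u_j, u_j>), so |<v, e_j>|^2 = <v, u_j>^2 / <u_j, u_j>.
Coefficients: <v, e_1> = -10/sqrt(12), <v, e_2> = -17/sqrt(15), <v, e_3> = 0/sqrt(2).
Square and sum: Σ |<v, e_j>|^2 = 138/5.
Compute ||v||^2 = v·v = 28.
Deficit = 28 − 138/5 = 2/5 ≥ 0, confirming Bessel's inequality. (The deficit equals ||v − Σ <v,e_j> e_j||^2, the squared distance from v to span{e_j}.)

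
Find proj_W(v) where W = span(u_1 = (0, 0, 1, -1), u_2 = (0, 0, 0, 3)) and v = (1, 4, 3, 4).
proj_W(v) = (0, 0, 3, 4)

Set up U = [u_1 | ... | u_2] ∈ R^(4×2). The projector onto W = col(U) is P = U (U^T U)^(-1) U^T.
Compute U^T U =
  [2, -3]
  [-3, 9],
and U^T v = (-1, 12).
Solve U^T U · c = U^T v for the coefficients: c = (3, 7/3). The projection is proj_W(v) = U c.
Check: (v - proj_W(v)) · u_1 = 0  (should be 0).
Check: (v - proj_W(v)) · u_2 = 0  (should be 0).
Result: proj_W(v) = (0, 0, 3, 4).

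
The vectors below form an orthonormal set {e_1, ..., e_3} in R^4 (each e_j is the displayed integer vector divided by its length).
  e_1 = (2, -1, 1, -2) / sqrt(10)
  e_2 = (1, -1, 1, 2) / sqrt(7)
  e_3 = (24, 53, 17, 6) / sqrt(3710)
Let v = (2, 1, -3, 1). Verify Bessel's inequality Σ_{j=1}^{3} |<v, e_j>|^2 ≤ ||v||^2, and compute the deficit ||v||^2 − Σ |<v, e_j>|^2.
Σ |<v, e_j>|^2 = 66/53; ||v||^2 = 15; deficit = 729/53

Write each e_j = u_j / sqrt(<u_j, u_j>) where u_j is the displayed integer vector. Then <v, e_j> = <v, u_j> / sqrt(<u_j, u_j>), so |<v, e_j>|^2 = <v, u_j>^2 / <u_j, u_j>.
Coefficients: <v, e_1> = -2/sqrt(10), <v, e_2> = 0/sqrt(7), <v, e_3> = 56/sqrt(3710).
Square and sum: Σ |<v, e_j>|^2 = 66/53.
Compute ||v||^2 = v·v = 15.
Deficit = 15 − 66/53 = 729/53 ≥ 0, confirming Bessel's inequality. (The deficit equals ||v − Σ <v,e_j> e_j||^2, the squared distance from v to span{e_j}.)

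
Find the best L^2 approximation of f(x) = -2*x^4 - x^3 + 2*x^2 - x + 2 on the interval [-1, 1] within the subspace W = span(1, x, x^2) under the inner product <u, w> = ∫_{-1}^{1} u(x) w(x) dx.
g(x) = 2*x^2/7 - 8*x/5 + 76/35

The best approximation g ∈ W is the orthogonal projection of f onto W. Writing g = a_0 + a_1 x + a_2 x^2, the coefficients solve the normal equations G · a = b where
  G_{ij} = <φ_i, φ_j> and b_i = <f, φ_i>, with φ_0 = 1, φ_1 = x, φ_2 = x^2.
G =
  [2, 0, 2/3]
  [0, 2/3, 0]
  [2/3, 0, 2/5],
b = (68/15, -16/15, 164/105).
Solving gives a_0 = 76/35, a_1 = -8/5, a_2 = 2/7, so
  g(x) = 2*x^2/7 - 8*x/5 + 76/35.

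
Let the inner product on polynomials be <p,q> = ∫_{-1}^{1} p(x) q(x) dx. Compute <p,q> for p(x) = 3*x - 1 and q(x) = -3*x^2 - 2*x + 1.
<p,q> = -4

Expand the product: p(x)·q(x) = -9*x^3 - 3*x^2 + 5*x - 1.
∫_{-1}^{1} of each monomial x^k gives [2/(k+1) if k even, 0 if k odd]. Integrating term-by-term (or equivalently evaluating the antiderivative F(x) = -9*x^4/4 - x^3 + 5*x^2/2 - x at the endpoints):
  F(1) − F(−1) = -7/4 − (9/4) = -4.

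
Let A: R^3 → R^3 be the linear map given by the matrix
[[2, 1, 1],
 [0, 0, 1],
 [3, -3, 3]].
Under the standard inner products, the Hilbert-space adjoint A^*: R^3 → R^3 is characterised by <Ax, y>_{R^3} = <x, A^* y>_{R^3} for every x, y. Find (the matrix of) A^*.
A^* = A^T =
[[2, 0, 3],
 [1, 0, -3],
 [1, 1, 3]]

For real matrices with standard dot products, the defining identity <Ax, y> = <x, A^* y> gives (Ax)^T y = x^T (A^*) y, i.e. x^T A^T y = x^T (A^*) y. Since this holds for all x, y, we must have A^* = A^T. Therefore
A^* =
[[2, 0, 3],
 [1, 0, -3],
 [1, 1, 3]].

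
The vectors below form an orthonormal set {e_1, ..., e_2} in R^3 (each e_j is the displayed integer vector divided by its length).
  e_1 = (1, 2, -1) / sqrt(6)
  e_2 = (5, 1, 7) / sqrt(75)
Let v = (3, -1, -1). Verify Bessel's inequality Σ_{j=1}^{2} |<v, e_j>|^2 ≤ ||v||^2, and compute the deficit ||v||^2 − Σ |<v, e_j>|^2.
Σ |<v, e_j>|^2 = 33/25; ||v||^2 = 11; deficit = 242/25

Write each e_j = u_j / sqrt(<u_j, u_j>) where u_j is the displayed integer vector. Then <v, e_j> = <v, u_j> / sqrt(<u_j, u_j>), so |<v, e_j>|^2 = <v, u_j>^2 / <u_j, u_j>.
Coefficients: <v, e_1> = 2/sqrt(6), <v, e_2> = 7/sqrt(75).
Square and sum: Σ |<v, e_j>|^2 = 33/25.
Compute ||v||^2 = v·v = 11.
Deficit = 11 − 33/25 = 242/25 ≥ 0, confirming Bessel's inequality. (The deficit equals ||v − Σ <v,e_j> e_j||^2, the squared distance from v to span{e_j}.)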